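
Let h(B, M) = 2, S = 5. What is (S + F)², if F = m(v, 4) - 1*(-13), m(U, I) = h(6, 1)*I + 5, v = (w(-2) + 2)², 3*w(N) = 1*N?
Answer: 961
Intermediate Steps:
w(N) = N/3 (w(N) = (1*N)/3 = N/3)
v = 16/9 (v = ((⅓)*(-2) + 2)² = (-⅔ + 2)² = (4/3)² = 16/9 ≈ 1.7778)
m(U, I) = 5 + 2*I (m(U, I) = 2*I + 5 = 5 + 2*I)
F = 26 (F = (5 + 2*4) - 1*(-13) = (5 + 8) + 13 = 13 + 13 = 26)
(S + F)² = (5 + 26)² = 31² = 961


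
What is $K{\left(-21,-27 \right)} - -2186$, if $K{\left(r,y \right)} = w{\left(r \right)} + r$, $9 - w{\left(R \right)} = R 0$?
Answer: $2174$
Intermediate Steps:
$w{\left(R \right)} = 9$ ($w{\left(R \right)} = 9 - R 0 = 9 - 0 = 9 + 0 = 9$)
$K{\left(r,y \right)} = 9 + r$
$K{\left(-21,-27 \right)} - -2186 = \left(9 - 21\right) - -2186 = -12 + 2186 = 2174$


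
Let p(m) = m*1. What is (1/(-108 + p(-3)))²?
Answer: 1/12321 ≈ 8.1162e-5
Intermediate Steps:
p(m) = m
(1/(-108 + p(-3)))² = (1/(-108 - 3))² = (1/(-111))² = (-1/111)² = 1/12321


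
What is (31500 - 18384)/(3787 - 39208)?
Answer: -4372/11807 ≈ -0.37029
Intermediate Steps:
(31500 - 18384)/(3787 - 39208) = 13116/(-35421) = 13116*(-1/35421) = -4372/11807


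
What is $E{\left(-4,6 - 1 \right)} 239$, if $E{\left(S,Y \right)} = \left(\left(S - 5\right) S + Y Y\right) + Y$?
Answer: $15774$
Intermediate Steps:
$E{\left(S,Y \right)} = Y + Y^{2} + S \left(-5 + S\right)$ ($E{\left(S,Y \right)} = \left(\left(S - 5\right) S + Y^{2}\right) + Y = \left(\left(-5 + S\right) S + Y^{2}\right) + Y = \left(S \left(-5 + S\right) + Y^{2}\right) + Y = \left(Y^{2} + S \left(-5 + S\right)\right) + Y = Y + Y^{2} + S \left(-5 + S\right)$)
$E{\left(-4,6 - 1 \right)} 239 = \left(\left(6 - 1\right) + \left(-4\right)^{2} + \left(6 - 1\right)^{2} - -20\right) 239 = \left(5 + 16 + 5^{2} + 20\right) 239 = \left(5 + 16 + 25 + 20\right) 239 = 66 \cdot 239 = 15774$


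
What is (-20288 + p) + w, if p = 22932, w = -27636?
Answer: -24992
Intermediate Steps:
(-20288 + p) + w = (-20288 + 22932) - 27636 = 2644 - 27636 = -24992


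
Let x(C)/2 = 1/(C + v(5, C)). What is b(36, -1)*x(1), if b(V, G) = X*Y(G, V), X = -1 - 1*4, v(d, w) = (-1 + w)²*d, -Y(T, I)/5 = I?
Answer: 1800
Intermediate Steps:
Y(T, I) = -5*I
v(d, w) = d*(-1 + w)²
x(C) = 2/(C + 5*(-1 + C)²)
X = -5 (X = -1 - 4 = -5)
b(V, G) = 25*V (b(V, G) = -(-25)*V = 25*V)
b(36, -1)*x(1) = (25*36)*(2/(1 + 5*(-1 + 1)²)) = 900*(2/(1 + 5*0²)) = 900*(2/(1 + 5*0)) = 900*(2/(1 + 0)) = 900*(2/1) = 900*(2*1) = 900*2 = 1800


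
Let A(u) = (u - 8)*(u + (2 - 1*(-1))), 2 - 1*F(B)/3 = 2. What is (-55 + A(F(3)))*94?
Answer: -7426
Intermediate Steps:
F(B) = 0 (F(B) = 6 - 3*2 = 6 - 6 = 0)
A(u) = (-8 + u)*(3 + u) (A(u) = (-8 + u)*(u + (2 + 1)) = (-8 + u)*(u + 3) = (-8 + u)*(3 + u))
(-55 + A(F(3)))*94 = (-55 + (-24 + 0² - 5*0))*94 = (-55 + (-24 + 0 + 0))*94 = (-55 - 24)*94 = -79*94 = -7426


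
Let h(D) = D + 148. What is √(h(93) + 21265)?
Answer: √21506 ≈ 146.65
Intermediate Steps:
h(D) = 148 + D
√(h(93) + 21265) = √((148 + 93) + 21265) = √(241 + 21265) = √21506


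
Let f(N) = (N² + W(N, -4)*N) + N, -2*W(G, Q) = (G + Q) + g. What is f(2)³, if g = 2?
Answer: 216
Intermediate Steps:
W(G, Q) = -1 - G/2 - Q/2 (W(G, Q) = -((G + Q) + 2)/2 = -(2 + G + Q)/2 = -1 - G/2 - Q/2)
f(N) = N + N² + N*(1 - N/2) (f(N) = (N² + (-1 - N/2 - ½*(-4))*N) + N = (N² + (-1 - N/2 + 2)*N) + N = (N² + (1 - N/2)*N) + N = (N² + N*(1 - N/2)) + N = N + N² + N*(1 - N/2))
f(2)³ = ((½)*2*(4 + 2))³ = ((½)*2*6)³ = 6³ = 216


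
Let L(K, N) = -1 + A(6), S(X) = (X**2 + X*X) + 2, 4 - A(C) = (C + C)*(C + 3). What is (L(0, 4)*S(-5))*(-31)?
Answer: 169260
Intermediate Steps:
A(C) = 4 - 2*C*(3 + C) (A(C) = 4 - (C + C)*(C + 3) = 4 - 2*C*(3 + C))
S(X) = 2 + 2*X**2 (S(X) = (X**2 + X**2) + 2 = 2*X**2 + 2 = 2 + 2*X**2)
L(K, N) = -105 (L(K, N) = -1 + (4 - 6*6 - 2*6**2) = -1 + (4 - 36 - 2*36) = -1 + (4 - 36 - 72) = -1 - 104 = -105)
(L(0, 4)*S(-5))*(-31) = -105*(2 + 2*(-5)**2)*(-31) = -105*(2 + 2*25)*(-31) = -105*(2 + 50)*(-31) = -105*52*(-31) = -5460*(-31) = 169260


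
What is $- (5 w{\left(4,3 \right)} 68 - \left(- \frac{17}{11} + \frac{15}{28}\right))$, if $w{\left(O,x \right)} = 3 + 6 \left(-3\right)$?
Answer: $\frac{1570489}{308} \approx 5099.0$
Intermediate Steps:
$w{\left(O,x \right)} = -15$ ($w{\left(O,x \right)} = 3 - 18 = -15$)
$- (5 w{\left(4,3 \right)} 68 - \left(- \frac{17}{11} + \frac{15}{28}\right)) = - (5 \left(-15\right) 68 - \left(- \frac{17}{11} + \frac{15}{28}\right)) = - (\left(-75\right) 68 - - \frac{311}{308}) = - (-5100 + \left(\frac{17}{11} - \frac{15}{28}\right)) = - (-5100 + \frac{311}{308}) = \left(-1\right) \left(- \frac{1570489}{308}\right) = \frac{1570489}{308}$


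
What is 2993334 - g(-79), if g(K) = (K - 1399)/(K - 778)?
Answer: 2565285760/857 ≈ 2.9933e+6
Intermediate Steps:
g(K) = (-1399 + K)/(-778 + K)
2993334 - g(-79) = 2993334 - (-1399 - 79)/(-778 - 79) = 2993334 - (-1478)/(-857) = 2993334 - (-1)*(-1478)/857 = 2993334 - 1*1478/857 = 2993334 - 1478/857 = 2565285760/857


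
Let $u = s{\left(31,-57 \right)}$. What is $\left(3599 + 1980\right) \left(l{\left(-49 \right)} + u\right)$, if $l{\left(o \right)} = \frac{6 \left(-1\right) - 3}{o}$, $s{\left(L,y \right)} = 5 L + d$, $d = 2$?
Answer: $\frac{6138494}{7} \approx 8.7693 \cdot 10^{5}$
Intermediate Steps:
$s{\left(L,y \right)} = 2 + 5 L$ ($s{\left(L,y \right)} = 5 L + 2 = 2 + 5 L$)
$u = 157$ ($u = 2 + 5 \cdot 31 = 2 + 155 = 157$)
$l{\left(o \right)} = - \frac{9}{o}$ ($l{\left(o \right)} = \frac{-6 - 3}{o} = - \frac{9}{o}$)
$\left(3599 + 1980\right) \left(l{\left(-49 \right)} + u\right) = \left(3599 + 1980\right) \left(- \frac{9}{-49} + 157\right) = 5579 \left(\left(-9\right) \left(- \frac{1}{49}\right) + 157\right) = 5579 \left(\frac{9}{49} + 157\right) = 5579 \cdot \frac{7702}{49} = \frac{6138494}{7}$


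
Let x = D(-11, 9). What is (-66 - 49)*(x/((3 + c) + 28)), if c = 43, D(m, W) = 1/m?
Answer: 115/814 ≈ 0.14128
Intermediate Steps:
x = -1/11 (x = 1/(-11) = -1/11 ≈ -0.090909)
(-66 - 49)*(x/((3 + c) + 28)) = (-66 - 49)*(-1/(11*((3 + 43) + 28))) = -(-115)/(11*(46 + 28)) = -(-115)/(11*74) = -115*(-1/814) = 115/814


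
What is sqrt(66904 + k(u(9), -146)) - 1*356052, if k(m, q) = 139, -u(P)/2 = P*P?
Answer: -356052 + sqrt(67043) ≈ -3.5579e+5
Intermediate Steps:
u(P) = -2*P**2 (u(P) = -2*P*P = -2*P**2)
sqrt(66904 + k(u(9), -146)) - 1*356052 = sqrt(66904 + 139) - 1*356052 = sqrt(67043) - 356052 = -356052 + sqrt(67043)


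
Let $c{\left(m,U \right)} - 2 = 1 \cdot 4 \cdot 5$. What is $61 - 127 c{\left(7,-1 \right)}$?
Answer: $-2733$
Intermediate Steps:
$c{\left(m,U \right)} = 22$ ($c{\left(m,U \right)} = 2 + 1 \cdot 4 \cdot 5 = 2 + 4 \cdot 5 = 2 + 20 = 22$)
$61 - 127 c{\left(7,-1 \right)} = 61 - 2794 = -2733$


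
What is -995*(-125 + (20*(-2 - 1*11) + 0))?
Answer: 383075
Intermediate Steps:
-995*(-125 + (20*(-2 - 1*11) + 0)) = -995*(-125 + (20*(-2 - 11) + 0)) = -995*(-125 + (20*(-13) + 0)) = -995*(-125 + (-260 + 0)) = -995*(-125 - 260) = -995*(-385) = 383075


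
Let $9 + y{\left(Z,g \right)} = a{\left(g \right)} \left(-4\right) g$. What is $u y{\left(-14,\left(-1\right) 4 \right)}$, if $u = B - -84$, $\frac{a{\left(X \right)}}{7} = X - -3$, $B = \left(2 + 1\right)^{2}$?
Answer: $-11253$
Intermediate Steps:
$B = 9$ ($B = 3^{2} = 9$)
$a{\left(X \right)} = 21 + 7 X$ ($a{\left(X \right)} = 7 \left(X - -3\right) = 7 \left(X + 3\right) = 7 \left(3 + X\right) = 21 + 7 X$)
$y{\left(Z,g \right)} = -9 + g \left(-84 - 28 g\right)$ ($y{\left(Z,g \right)} = -9 + \left(21 + 7 g\right) \left(-4\right) g = -9 + \left(-84 - 28 g\right) g = -9 + g \left(-84 - 28 g\right)$)
$u = 93$ ($u = 9 - -84 = 9 + 84 = 93$)
$u y{\left(-14,\left(-1\right) 4 \right)} = 93 \left(-9 - 28 \left(\left(-1\right) 4\right) \left(3 - 4\right)\right) = 93 \left(-9 - - 112 \left(3 - 4\right)\right) = 93 \left(-9 - \left(-112\right) \left(-1\right)\right) = 93 \left(-9 - 112\right) = 93 \left(-121\right) = -11253$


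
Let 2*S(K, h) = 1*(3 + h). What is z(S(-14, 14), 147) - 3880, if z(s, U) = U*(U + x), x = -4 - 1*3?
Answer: 16700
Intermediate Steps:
x = -7 (x = -4 - 3 = -7)
S(K, h) = 3/2 + h/2 (S(K, h) = (1*(3 + h))/2 = (3 + h)/2 = 3/2 + h/2)
z(s, U) = U*(-7 + U) (z(s, U) = U*(U - 7) = U*(-7 + U))
z(S(-14, 14), 147) - 3880 = 147*(-7 + 147) - 3880 = 147*140 - 3880 = 20580 - 3880 = 16700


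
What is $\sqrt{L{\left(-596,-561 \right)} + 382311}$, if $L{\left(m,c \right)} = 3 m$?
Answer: $\sqrt{380523} \approx 616.87$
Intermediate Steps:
$\sqrt{L{\left(-596,-561 \right)} + 382311} = \sqrt{3 \left(-596\right) + 382311} = \sqrt{-1788 + 382311} = \sqrt{380523}$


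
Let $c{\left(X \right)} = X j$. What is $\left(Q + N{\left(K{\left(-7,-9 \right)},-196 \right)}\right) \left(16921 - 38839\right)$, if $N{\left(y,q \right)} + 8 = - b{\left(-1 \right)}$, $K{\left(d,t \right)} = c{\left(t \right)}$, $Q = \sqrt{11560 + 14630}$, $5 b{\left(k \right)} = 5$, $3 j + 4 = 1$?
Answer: $197262 - 65754 \sqrt{2910} \approx -3.3498 \cdot 10^{6}$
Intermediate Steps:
$j = -1$ ($j = - \frac{4}{3} + \frac{1}{3} \cdot 1 = - \frac{4}{3} + \frac{1}{3} = -1$)
$b{\left(k \right)} = 1$ ($b{\left(k \right)} = \frac{1}{5} \cdot 5 = 1$)
$c{\left(X \right)} = - X$ ($c{\left(X \right)} = X \left(-1\right) = - X$)
$Q = 3 \sqrt{2910}$ ($Q = \sqrt{26190} = 3 \sqrt{2910} \approx 161.83$)
$K{\left(d,t \right)} = - t$
$N{\left(y,q \right)} = -9$ ($N{\left(y,q \right)} = -8 - 1 = -9$)
$\left(Q + N{\left(K{\left(-7,-9 \right)},-196 \right)}\right) \left(16921 - 38839\right) = \left(3 \sqrt{2910} - 9\right) \left(16921 - 38839\right) = \left(-9 + 3 \sqrt{2910}\right) \left(-21918\right) = 197262 - 65754 \sqrt{2910}$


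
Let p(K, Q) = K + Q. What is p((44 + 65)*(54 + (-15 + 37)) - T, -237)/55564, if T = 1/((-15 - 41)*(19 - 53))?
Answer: 15321487/105793856 ≈ 0.14482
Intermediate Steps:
T = 1/1904 (T = 1/(-56*(-34)) = 1/1904 ≈ 0.00052521)
p((44 + 65)*(54 + (-15 + 37)) - T, -237)/55564 = (((44 + 65)*(54 + (-15 + 37)) - 1*1/1904) - 237)/55564 = ((109*(54 + 22) - 1/1904) - 237)*(1/55564) = ((109*76 - 1/1904) - 237)*(1/55564) = ((8284 - 1/1904) - 237)*(1/55564) = (15772735/1904 - 237)*(1/55564) = (15321487/1904)*(1/55564) = 15321487/105793856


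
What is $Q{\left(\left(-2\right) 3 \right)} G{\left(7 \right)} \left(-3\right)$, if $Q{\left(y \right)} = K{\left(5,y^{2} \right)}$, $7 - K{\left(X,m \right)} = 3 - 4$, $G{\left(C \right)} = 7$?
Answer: $-168$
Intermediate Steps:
$K{\left(X,m \right)} = 8$ ($K{\left(X,m \right)} = 7 - \left(3 - 4\right) = 7 - -1 = 7 + 1 = 8$)
$Q{\left(y \right)} = 8$
$Q{\left(\left(-2\right) 3 \right)} G{\left(7 \right)} \left(-3\right) = 8 \cdot 7 \left(-3\right) = 56 \left(-3\right) = -168$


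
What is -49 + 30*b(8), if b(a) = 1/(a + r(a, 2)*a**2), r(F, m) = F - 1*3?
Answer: -8021/164 ≈ -48.909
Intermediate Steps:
r(F, m) = -3 + F (r(F, m) = F - 3 = -3 + F)
b(a) = 1/(a + a**2*(-3 + a)) (b(a) = 1/(a + (-3 + a)*a**2) = 1/(a + a**2*(-3 + a)))
-49 + 30*b(8) = -49 + 30*(1/(8*(1 + 8*(-3 + 8)))) = -49 + 30*(1/(8*(1 + 8*5))) = -49 + 30*(1/(8*(1 + 40))) = -49 + 30*((1/8)/41) = -49 + 30*((1/8)*(1/41)) = -49 + 30*(1/328) = -49 + 15/164 = -8021/164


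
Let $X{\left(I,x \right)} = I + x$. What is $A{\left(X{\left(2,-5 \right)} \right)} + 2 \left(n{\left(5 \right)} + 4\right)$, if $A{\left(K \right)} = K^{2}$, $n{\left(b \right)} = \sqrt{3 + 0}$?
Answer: $17 + 2 \sqrt{3} \approx 20.464$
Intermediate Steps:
$n{\left(b \right)} = \sqrt{3}$
$A{\left(X{\left(2,-5 \right)} \right)} + 2 \left(n{\left(5 \right)} + 4\right) = \left(2 - 5\right)^{2} + 2 \left(\sqrt{3} + 4\right) = \left(-3\right)^{2} + 2 \left(4 + \sqrt{3}\right) = 9 + \left(8 + 2 \sqrt{3}\right) = 17 + 2 \sqrt{3}$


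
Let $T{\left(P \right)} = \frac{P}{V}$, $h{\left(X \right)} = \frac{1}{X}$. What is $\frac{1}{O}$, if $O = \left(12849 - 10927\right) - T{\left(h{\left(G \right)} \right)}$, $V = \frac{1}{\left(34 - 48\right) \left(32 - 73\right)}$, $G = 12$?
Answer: $\frac{6}{11245} \approx 0.00053357$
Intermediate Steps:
$V = \frac{1}{574}$ ($V = \frac{1}{\left(-14\right) \left(-41\right)} = \frac{1}{574} \approx 0.0017422$)
$T{\left(P \right)} = 574 P$ ($T{\left(P \right)} = P \frac{1}{\frac{1}{574}} = P 574 = 574 P$)
$O = \frac{11245}{6}$ ($O = \left(12849 - 10927\right) - \frac{574}{12} = 1922 - 574 \cdot \frac{1}{12} = 1922 - \frac{287}{6} = \frac{11245}{6} \approx 1874.2$)
$\frac{1}{O} = \frac{1}{\frac{11245}{6}} = \frac{6}{11245}$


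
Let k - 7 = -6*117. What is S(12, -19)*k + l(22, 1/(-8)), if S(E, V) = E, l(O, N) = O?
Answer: -8318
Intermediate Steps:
k = -695 (k = 7 - 6*117 = 7 - 702 = -695)
S(12, -19)*k + l(22, 1/(-8)) = 12*(-695) + 22 = -8340 + 22 = -8318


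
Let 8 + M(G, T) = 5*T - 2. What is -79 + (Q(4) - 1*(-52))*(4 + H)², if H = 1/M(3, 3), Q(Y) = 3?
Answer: 4456/5 ≈ 891.20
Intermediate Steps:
M(G, T) = -10 + 5*T (M(G, T) = -8 + (5*T - 2) = -8 + (-2 + 5*T) = -10 + 5*T)
H = ⅕ (H = 1/(-10 + 5*3) = 1/(-10 + 15) = 1/5 = ⅕ ≈ 0.20000)
-79 + (Q(4) - 1*(-52))*(4 + H)² = -79 + (3 - 1*(-52))*(4 + ⅕)² = -79 + (3 + 52)*(21/5)² = -79 + 55*(441/25) = -79 + 4851/5 = 4456/5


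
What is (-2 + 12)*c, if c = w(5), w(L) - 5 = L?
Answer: 100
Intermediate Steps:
w(L) = 5 + L
c = 10 (c = 5 + 5 = 10)
(-2 + 12)*c = (-2 + 12)*10 = 10*10 = 100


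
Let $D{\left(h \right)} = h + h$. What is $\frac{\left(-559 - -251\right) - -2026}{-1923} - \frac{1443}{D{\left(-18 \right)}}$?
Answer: $\frac{100483}{2564} \approx 39.19$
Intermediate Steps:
$D{\left(h \right)} = 2 h$
$\frac{\left(-559 - -251\right) - -2026}{-1923} - \frac{1443}{D{\left(-18 \right)}} = \frac{\left(-559 - -251\right) - -2026}{-1923} - \frac{1443}{2 \left(-18\right)} = \left(\left(-559 + 251\right) + 2026\right) \left(- \frac{1}{1923}\right) - \frac{1443}{-36} = \left(-308 + 2026\right) \left(- \frac{1}{1923}\right) - - \frac{481}{12} = 1718 \left(- \frac{1}{1923}\right) + \frac{481}{12} = - \frac{1718}{1923} + \frac{481}{12} = \frac{100483}{2564}$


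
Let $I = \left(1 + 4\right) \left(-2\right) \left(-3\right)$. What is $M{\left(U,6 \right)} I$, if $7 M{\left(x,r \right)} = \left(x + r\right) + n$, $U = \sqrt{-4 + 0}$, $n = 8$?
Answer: $60 + \frac{60 i}{7} \approx 60.0 + 8.5714 i$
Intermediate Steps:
$U = 2 i$ ($U = \sqrt{-4} = 2 i \approx 2.0 i$)
$M{\left(x,r \right)} = \frac{8}{7} + \frac{r}{7} + \frac{x}{7}$ ($M{\left(x,r \right)} = \frac{\left(x + r\right) + 8}{7} = \frac{\left(r + x\right) + 8}{7} = \frac{8 + r + x}{7} = \frac{8}{7} + \frac{r}{7} + \frac{x}{7}$)
$I = 30$ ($I = 5 \left(-2\right) \left(-3\right) = \left(-10\right) \left(-3\right) = 30$)
$M{\left(U,6 \right)} I = \left(\frac{8}{7} + \frac{1}{7} \cdot 6 + \frac{2 i}{7}\right) 30 = \left(\frac{8}{7} + \frac{6}{7} + \frac{2 i}{7}\right) 30 = \left(2 + \frac{2 i}{7}\right) 30 = 60 + \frac{60 i}{7}$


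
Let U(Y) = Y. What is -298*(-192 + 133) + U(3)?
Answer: 17585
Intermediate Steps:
-298*(-192 + 133) + U(3) = -298*(-192 + 133) + 3 = -298*(-59) + 3 = 17582 + 3 = 17585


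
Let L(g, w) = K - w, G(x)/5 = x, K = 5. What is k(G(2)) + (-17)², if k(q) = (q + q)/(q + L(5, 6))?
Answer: 2621/9 ≈ 291.22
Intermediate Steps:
G(x) = 5*x
L(g, w) = 5 - w
k(q) = 2*q/(-1 + q) (k(q) = (q + q)/(q + (5 - 1*6)) = (2*q)/(q + (5 - 6)) = (2*q)/(q - 1) = (2*q)/(-1 + q) = 2*q/(-1 + q))
k(G(2)) + (-17)² = 2*(5*2)/(-1 + 5*2) + (-17)² = 2*10/(-1 + 10) + 289 = 2*10/9 + 289 = 2*10*(⅑) + 289 = 20/9 + 289 = 2621/9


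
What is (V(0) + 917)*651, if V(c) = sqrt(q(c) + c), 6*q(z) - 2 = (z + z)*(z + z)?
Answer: 596967 + 217*sqrt(3) ≈ 5.9734e+5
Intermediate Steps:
q(z) = 1/3 + 2*z**2/3 (q(z) = 1/3 + ((z + z)*(z + z))/6 = 1/3 + ((2*z)*(2*z))/6 = 1/3 + (4*z**2)/6 = 1/3 + 2*z**2/3)
V(c) = sqrt(1/3 + c + 2*c**2/3) (V(c) = sqrt((1/3 + 2*c**2/3) + c) = sqrt(1/3 + c + 2*c**2/3))
(V(0) + 917)*651 = (sqrt(3 + 6*0**2 + 9*0)/3 + 917)*651 = (sqrt(3 + 6*0 + 0)/3 + 917)*651 = (sqrt(3 + 0 + 0)/3 + 917)*651 = (sqrt(3)/3 + 917)*651 = (917 + sqrt(3)/3)*651 = 596967 + 217*sqrt(3)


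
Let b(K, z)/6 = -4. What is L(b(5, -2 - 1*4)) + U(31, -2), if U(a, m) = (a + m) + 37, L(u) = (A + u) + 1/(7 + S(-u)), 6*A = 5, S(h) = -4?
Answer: 259/6 ≈ 43.167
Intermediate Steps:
A = 5/6 (A = (1/6)*5 = 5/6 ≈ 0.83333)
b(K, z) = -24 (b(K, z) = 6*(-4) = -24)
L(u) = 7/6 + u (L(u) = (5/6 + u) + 1/(7 - 4) = (5/6 + u) + 1/3 = 7/6 + u)
U(a, m) = 37 + a + m
L(b(5, -2 - 1*4)) + U(31, -2) = (7/6 - 24) + (37 + 31 - 2) = -137/6 + 66 = 259/6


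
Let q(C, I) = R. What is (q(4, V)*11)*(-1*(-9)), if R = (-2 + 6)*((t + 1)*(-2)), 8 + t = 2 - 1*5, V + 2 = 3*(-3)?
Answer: 7920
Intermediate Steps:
V = -11 (V = -2 + 3*(-3) = -2 - 9 = -11)
t = -11 (t = -8 + (2 - 1*5) = -8 + (2 - 5) = -8 - 3 = -11)
R = 80 (R = (-2 + 6)*((-11 + 1)*(-2)) = 4*(-10*(-2)) = 4*20 = 80)
q(C, I) = 80
(q(4, V)*11)*(-1*(-9)) = (80*11)*(-1*(-9)) = 880*9 = 7920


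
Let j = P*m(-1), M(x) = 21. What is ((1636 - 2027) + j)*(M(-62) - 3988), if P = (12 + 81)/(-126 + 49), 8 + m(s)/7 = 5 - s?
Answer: 16324205/11 ≈ 1.4840e+6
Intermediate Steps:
m(s) = -21 - 7*s (m(s) = -56 + 7*(5 - s) = -56 + (35 - 7*s) = -21 - 7*s)
P = -93/77 (P = 93/(-77) = 93*(-1/77) = -93/77 ≈ -1.2078)
j = 186/11 (j = -93*(-21 - 7*(-1))/77 = -93*(-21 + 7)/77 = -93/77*(-14) = 186/11 ≈ 16.909)
((1636 - 2027) + j)*(M(-62) - 3988) = ((1636 - 2027) + 186/11)*(21 - 3988) = (-391 + 186/11)*(-3967) = -4115/11*(-3967) = 16324205/11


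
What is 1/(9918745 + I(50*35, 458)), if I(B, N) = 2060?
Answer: 1/9920805 ≈ 1.0080e-7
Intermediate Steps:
1/(9918745 + I(50*35, 458)) = 1/(9918745 + 2060) = 1/9920805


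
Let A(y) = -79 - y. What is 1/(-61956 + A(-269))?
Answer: -1/61766 ≈ -1.6190e-5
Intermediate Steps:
1/(-61956 + A(-269)) = 1/(-61956 + (-79 - 1*(-269))) = 1/(-61956 + (-79 + 269)) = 1/(-61956 + 190) = 1/(-61766) = -1/61766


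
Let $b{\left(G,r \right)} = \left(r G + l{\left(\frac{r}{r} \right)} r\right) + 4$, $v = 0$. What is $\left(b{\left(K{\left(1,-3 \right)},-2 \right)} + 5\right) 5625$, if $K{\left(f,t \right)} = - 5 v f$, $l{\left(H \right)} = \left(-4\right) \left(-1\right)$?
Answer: $5625$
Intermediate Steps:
$l{\left(H \right)} = 4$
$K{\left(f,t \right)} = 0$ ($K{\left(f,t \right)} = \left(-5\right) 0 f = 0 f = 0$)
$b{\left(G,r \right)} = 4 + 4 r + G r$ ($b{\left(G,r \right)} = \left(r G + 4 r\right) + 4 = \left(G r + 4 r\right) + 4 = \left(4 r + G r\right) + 4 = 4 + 4 r + G r$)
$\left(b{\left(K{\left(1,-3 \right)},-2 \right)} + 5\right) 5625 = \left(\left(4 + 4 \left(-2\right) + 0 \left(-2\right)\right) + 5\right) 5625 = \left(\left(4 - 8 + 0\right) + 5\right) 5625 = \left(-4 + 5\right) 5625 = 1 \cdot 5625 = 5625$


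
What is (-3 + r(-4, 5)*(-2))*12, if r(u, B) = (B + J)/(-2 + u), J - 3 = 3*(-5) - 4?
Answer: -80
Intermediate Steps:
J = -16 (J = 3 + (3*(-5) - 4) = 3 + (-15 - 4) = 3 - 19 = -16)
r(u, B) = (-16 + B)/(-2 + u) (r(u, B) = (B - 16)/(-2 + u) = (-16 + B)/(-2 + u))
(-3 + r(-4, 5)*(-2))*12 = (-3 + ((-16 + 5)/(-2 - 4))*(-2))*12 = (-3 + (-11/(-6))*(-2))*12 = (-3 - ⅙*(-11)*(-2))*12 = (-3 + (11/6)*(-2))*12 = (-3 - 11/3)*12 = -20/3*12 = -80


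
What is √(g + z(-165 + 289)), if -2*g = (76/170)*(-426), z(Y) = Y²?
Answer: √111779590/85 ≈ 124.38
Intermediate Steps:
g = 8094/85 (g = -76/170*(-426)/2 = -76*(1/170)*(-426)/2 = -19*(-426)/85 = -½*(-16188/85) = 8094/85 ≈ 95.224)
√(g + z(-165 + 289)) = √(8094/85 + (-165 + 289)²) = √(8094/85 + 124²) = √(8094/85 + 15376) = √(1315054/85) = √111779590/85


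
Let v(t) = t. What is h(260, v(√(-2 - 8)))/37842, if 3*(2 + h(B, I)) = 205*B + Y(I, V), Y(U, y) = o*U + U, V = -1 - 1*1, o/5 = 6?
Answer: 26647/56763 + 31*I*√10/113526 ≈ 0.46944 + 0.00086351*I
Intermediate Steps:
o = 30 (o = 5*6 = 30)
V = -2 (V = -1 - 1 = -2)
Y(U, y) = 31*U (Y(U, y) = 30*U + U = 31*U)
h(B, I) = -2 + 31*I/3 + 205*B/3 (h(B, I) = -2 + (205*B + 31*I)/3 = -2 + (31*I + 205*B)/3 = -2 + (31*I/3 + 205*B/3) = -2 + 31*I/3 + 205*B/3)
h(260, v(√(-2 - 8)))/37842 = (-2 + 31*√(-2 - 8)/3 + (205/3)*260)/37842 = (-2 + 31*√(-10)/3 + 53300/3)*(1/37842) = (-2 + 31*(I*√10)/3 + 53300/3)*(1/37842) = (-2 + 31*I*√10/3 + 53300/3)*(1/37842) = (53294/3 + 31*I*√10/3)*(1/37842) = 26647/56763 + 31*I*√10/113526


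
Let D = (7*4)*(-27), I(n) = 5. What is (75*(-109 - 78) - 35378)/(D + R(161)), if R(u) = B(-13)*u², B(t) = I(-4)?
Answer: -49403/128849 ≈ -0.38342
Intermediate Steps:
D = -756 (D = 28*(-27) = -756)
B(t) = 5
R(u) = 5*u²
(75*(-109 - 78) - 35378)/(D + R(161)) = (75*(-109 - 78) - 35378)/(-756 + 5*161²) = (75*(-187) - 35378)/(-756 + 5*25921) = (-14025 - 35378)/(-756 + 129605) = -49403/128849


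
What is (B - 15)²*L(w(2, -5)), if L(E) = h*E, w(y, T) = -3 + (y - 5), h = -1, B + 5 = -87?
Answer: 68694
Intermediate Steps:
B = -92 (B = -5 - 87 = -92)
w(y, T) = -8 + y (w(y, T) = -3 + (-5 + y) = -8 + y)
L(E) = -E
(B - 15)²*L(w(2, -5)) = (-92 - 15)²*(-(-8 + 2)) = (-107)²*(-1*(-6)) = 11449*6 = 68694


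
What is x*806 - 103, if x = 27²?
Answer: 587471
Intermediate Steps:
x = 729
x*806 - 103 = 729*806 - 103 = 587574 - 103 = 587471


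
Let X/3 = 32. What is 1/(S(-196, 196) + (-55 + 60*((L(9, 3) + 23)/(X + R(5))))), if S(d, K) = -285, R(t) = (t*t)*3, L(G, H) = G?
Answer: -57/18740 ≈ -0.0030416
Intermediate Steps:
X = 96 (X = 3*32 = 96)
R(t) = 3*t**2 (R(t) = t**2*3 = 3*t**2)
1/(S(-196, 196) + (-55 + 60*((L(9, 3) + 23)/(X + R(5))))) = 1/(-285 + (-55 + 60*((9 + 23)/(96 + 3*5**2)))) = 1/(-285 + (-55 + 60*(32/(96 + 3*25)))) = 1/(-285 + (-55 + 60*(32/(96 + 75)))) = 1/(-285 + (-55 + 60*(32/171))) = 1/(-285 + (-55 + 640/57)) = 1/(-285 - 2495/57) = 1/(-18740/57) = -57/18740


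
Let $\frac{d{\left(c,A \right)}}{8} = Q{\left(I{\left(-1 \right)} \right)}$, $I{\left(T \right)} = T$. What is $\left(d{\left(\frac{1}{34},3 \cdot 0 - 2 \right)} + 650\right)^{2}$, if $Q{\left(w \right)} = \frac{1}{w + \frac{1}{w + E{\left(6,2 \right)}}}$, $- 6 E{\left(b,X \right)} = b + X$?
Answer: $\frac{10381284}{25} \approx 4.1525 \cdot 10^{5}$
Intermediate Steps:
$E{\left(b,X \right)} = - \frac{X}{6} - \frac{b}{6}$ ($E{\left(b,X \right)} = - \frac{b + X}{6} = - \frac{X + b}{6} = - \frac{X}{6} - \frac{b}{6}$)
$Q{\left(w \right)} = \frac{1}{w + \frac{1}{- \frac{4}{3} + w}}$ ($Q{\left(w \right)} = \frac{1}{w + \frac{1}{w - \frac{4}{3}}} = \frac{1}{w + \frac{1}{- \frac{4}{3} + w}}$)
$d{\left(c,A \right)} = - \frac{28}{5}$ ($d{\left(c,A \right)} = 8 \frac{-4 + 3 \left(-1\right)}{3 - -4 + 3 \left(-1\right)^{2}} = 8 \frac{-4 - 3}{3 + 4 + 3 \cdot 1} = 8 \frac{1}{3 + 4 + 3} \left(-7\right) = 8 \cdot \frac{1}{10} \left(-7\right) = 8 \left(- \frac{7}{10}\right) = - \frac{28}{5}$)
$\left(d{\left(\frac{1}{34},3 \cdot 0 - 2 \right)} + 650\right)^{2} = \left(- \frac{28}{5} + 650\right)^{2} = \left(\frac{3222}{5}\right)^{2} = \frac{10381284}{25}$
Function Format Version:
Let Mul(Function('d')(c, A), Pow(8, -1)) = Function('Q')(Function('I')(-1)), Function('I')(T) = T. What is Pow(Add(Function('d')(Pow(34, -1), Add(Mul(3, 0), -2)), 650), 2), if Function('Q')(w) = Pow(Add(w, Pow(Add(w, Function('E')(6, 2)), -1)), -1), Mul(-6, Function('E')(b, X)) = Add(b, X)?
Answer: Rational(10381284, 25) ≈ 4.1525e+5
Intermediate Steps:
Function('E')(b, X) = Add(Mul(Rational(-1, 6), X), Mul(Rational(-1, 6), b)) (Function('E')(b, X) = Mul(Rational(-1, 6), Add(b, X)) = Mul(Rational(-1, 6), Add(X, b)) = Add(Mul(Rational(-1, 6), X), Mul(Rational(-1, 6), b)))
Function('Q')(w) = Pow(Add(w, Pow(Add(Rational(-4, 3), w), -1)), -1) (Function('Q')(w) = Pow(Add(w, Pow(Add(w, Add(Mul(Rational(-1, 6), 2), Mul(Rational(-1, 6), 6))), -1)), -1) = Pow(Add(w, Pow(Add(w, Add(Rational(-1, 3), -1)), -1)), -1) = Pow(Add(w, Pow(Add(w, Rational(-4, 3)), -1)), -1) = Pow(Add(w, Pow(Add(Rational(-4, 3), w), -1)), -1))
Function('d')(c, A) = Rational(-28, 5) (Function('d')(c, A) = Mul(8, Mul(Pow(Add(3, Mul(-4, -1), Mul(3, Pow(-1, 2))), -1), Add(-4, Mul(3, -1)))) = Mul(8, Mul(Pow(Add(3, 4, Mul(3, 1)), -1), Add(-4, -3))) = Mul(8, Mul(Pow(Add(3, 4, 3), -1), -7)) = Mul(8, Mul(Pow(10, -1), -7)) = Mul(8, Mul(Rational(1, 10), -7)) = Mul(8, Rational(-7, 10)) = Rational(-28, 5))
Pow(Add(Function('d')(Pow(34, -1), Add(Mul(3, 0), -2)), 650), 2) = Pow(Add(Rational(-28, 5), 650), 2) = Pow(Rational(3222, 5), 2) = Rational(10381284, 25)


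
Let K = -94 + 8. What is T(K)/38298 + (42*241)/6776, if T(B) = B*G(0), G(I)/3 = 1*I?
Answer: 723/484 ≈ 1.4938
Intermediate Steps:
K = -86
G(I) = 3*I (G(I) = 3*(1*I) = 3*I)
T(B) = 0 (T(B) = B*(3*0) = B*0 = 0)
T(K)/38298 + (42*241)/6776 = 0/38298 + (42*241)/6776 = 0*(1/38298) + 10122*(1/6776) = 0 + 723/484 = 723/484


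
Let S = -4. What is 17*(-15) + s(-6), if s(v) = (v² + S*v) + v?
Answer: -201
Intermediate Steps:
s(v) = v² - 3*v (s(v) = (v² - 4*v) + v = v² - 3*v)
17*(-15) + s(-6) = 17*(-15) - 6*(-3 - 6) = -255 - 6*(-9) = -255 + 54 = -201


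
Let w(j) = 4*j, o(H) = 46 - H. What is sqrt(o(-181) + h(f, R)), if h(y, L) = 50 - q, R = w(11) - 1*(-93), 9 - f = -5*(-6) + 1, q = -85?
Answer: sqrt(362) ≈ 19.026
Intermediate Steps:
f = -22 (f = 9 - (-5*(-6) + 1) = 9 - (30 + 1) = 9 - 1*31 = 9 - 31 = -22)
R = 137 (R = 4*11 - 1*(-93) = 44 + 93 = 137)
h(y, L) = 135 (h(y, L) = 50 - 1*(-85) = 50 + 85 = 135)
sqrt(o(-181) + h(f, R)) = sqrt((46 - 1*(-181)) + 135) = sqrt((46 + 181) + 135) = sqrt(227 + 135) = sqrt(362)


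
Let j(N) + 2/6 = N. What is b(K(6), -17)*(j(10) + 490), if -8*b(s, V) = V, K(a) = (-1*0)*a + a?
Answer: 25483/24 ≈ 1061.8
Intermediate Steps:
j(N) = -1/3 + N
K(a) = a (K(a) = 0*a + a = 0 + a = a)
b(s, V) = -V/8
b(K(6), -17)*(j(10) + 490) = (-1/8*(-17))*((-1/3 + 10) + 490) = 17*(29/3 + 490)/8 = (17/8)*(1499/3) = 25483/24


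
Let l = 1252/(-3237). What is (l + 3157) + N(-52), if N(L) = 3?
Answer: 10227668/3237 ≈ 3159.6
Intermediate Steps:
l = -1252/3237 (l = 1252*(-1/3237) = -1252/3237 ≈ -0.38678)
(l + 3157) + N(-52) = (-1252/3237 + 3157) + 3 = 10217957/3237 + 3 = 10227668/3237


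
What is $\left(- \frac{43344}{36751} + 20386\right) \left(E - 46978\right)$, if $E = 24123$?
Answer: $- \frac{17122109897410}{36751} \approx -4.6589 \cdot 10^{8}$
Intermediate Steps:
$\left(- \frac{43344}{36751} + 20386\right) \left(E - 46978\right) = \left(- \frac{43344}{36751} + 20386\right) \left(24123 - 46978\right) = \left(\left(-43344\right) \frac{1}{36751} + 20386\right) \left(-22855\right) = \left(- \frac{43344}{36751} + 20386\right) \left(-22855\right) = \frac{749162542}{36751} \left(-22855\right) = - \frac{17122109897410}{36751}$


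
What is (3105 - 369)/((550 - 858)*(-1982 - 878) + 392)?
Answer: 342/110159 ≈ 0.0031046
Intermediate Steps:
(3105 - 369)/((550 - 858)*(-1982 - 878) + 392) = 2736/(-308*(-2860) + 392) = 2736/(880880 + 392) = 2736/881272 = 2736*(1/881272) = 342/110159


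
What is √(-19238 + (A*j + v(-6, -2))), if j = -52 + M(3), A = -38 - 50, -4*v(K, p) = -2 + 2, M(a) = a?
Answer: I*√14926 ≈ 122.17*I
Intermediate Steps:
v(K, p) = 0 (v(K, p) = -(-2 + 2)/4 = -¼*0 = 0)
A = -88
j = -49 (j = -52 + 3 = -49)
√(-19238 + (A*j + v(-6, -2))) = √(-19238 + (-88*(-49) + 0)) = √(-19238 + (4312 + 0)) = √(-19238 + 4312) = √(-14926) = I*√14926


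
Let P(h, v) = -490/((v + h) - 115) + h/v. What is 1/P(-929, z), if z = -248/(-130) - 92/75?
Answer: -168861176/230267427975 ≈ -0.00073333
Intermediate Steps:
z = 664/975 (z = -248*(-1/130) - 92*1/75 = 124/65 - 92/75 = 664/975 ≈ 0.68103)
P(h, v) = -490/(-115 + h + v) + h/v (P(h, v) = -490/((h + v) - 115) + h/v = -490/(-115 + h + v) + h/v)
1/P(-929, z) = 1/(((-929)² - 490*664/975 - 115*(-929) - 929*664/975)/((664/975)*(-115 - 929 + 664/975))) = 1/(975*(863041 - 65072/195 + 106835 - 616856/975)/(664*(-1017236/975))) = 1/((975/664)*(-975/1017236)*(314895628/325)) = 1/(-230267427975/168861176) = -168861176/230267427975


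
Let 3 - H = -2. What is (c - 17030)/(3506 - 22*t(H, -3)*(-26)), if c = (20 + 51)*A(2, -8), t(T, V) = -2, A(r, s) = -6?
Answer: -8728/1181 ≈ -7.3904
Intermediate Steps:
H = 5 (H = 3 - 1*(-2) = 3 + 2 = 5)
c = -426 (c = (20 + 51)*(-6) = 71*(-6) = -426)
(c - 17030)/(3506 - 22*t(H, -3)*(-26)) = (-426 - 17030)/(3506 - 22*(-2)*(-26)) = -17456/(3506 + 44*(-26)) = -17456/(3506 - 1144) = -17456/2362 = -17456*1/2362 = -8728/1181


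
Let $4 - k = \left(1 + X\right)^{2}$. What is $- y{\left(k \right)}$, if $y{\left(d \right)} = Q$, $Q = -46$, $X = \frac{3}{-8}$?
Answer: $46$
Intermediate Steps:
$X = - \frac{3}{8}$ ($X = 3 \left(- \frac{1}{8}\right) = - \frac{3}{8} \approx -0.375$)
$k = \frac{231}{64}$ ($k = 4 - \left(1 - \frac{3}{8}\right)^{2} = 4 - \left(\frac{5}{8}\right)^{2} = 4 - \frac{25}{64} = \frac{231}{64} \approx 3.6094$)
$y{\left(d \right)} = -46$
$- y{\left(k \right)} = \left(-1\right) \left(-46\right) = 46$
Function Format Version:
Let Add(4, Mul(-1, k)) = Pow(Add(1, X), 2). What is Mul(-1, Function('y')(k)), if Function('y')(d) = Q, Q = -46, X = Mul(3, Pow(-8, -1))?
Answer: 46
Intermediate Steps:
X = Rational(-3, 8) (X = Mul(3, Rational(-1, 8)) = Rational(-3, 8) ≈ -0.37500)
k = Rational(231, 64) (k = Add(4, Mul(-1, Pow(Add(1, Rational(-3, 8)), 2))) = Add(4, Mul(-1, Pow(Rational(5, 8), 2))) = Add(4, Mul(-1, Rational(25, 64))) = Add(4, Rational(-25, 64)) = Rational(231, 64) ≈ 3.6094)
Function('y')(d) = -46
Mul(-1, Function('y')(k)) = Mul(-1, -46) = 46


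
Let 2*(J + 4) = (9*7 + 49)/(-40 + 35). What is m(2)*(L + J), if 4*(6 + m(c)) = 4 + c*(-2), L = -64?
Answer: 2376/5 ≈ 475.20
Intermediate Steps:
m(c) = -5 - c/2 (m(c) = -6 + (4 + c*(-2))/4 = -6 + (4 - 2*c)/4 = -6 + (1 - c/2) = -5 - c/2)
J = -76/5 (J = -4 + ((9*7 + 49)/(-40 + 35))/2 = -4 + ((63 + 49)/(-5))/2 = -4 + (112*(-⅕))/2 = -4 + (½)*(-112/5) = -4 - 56/5 = -76/5 ≈ -15.200)
m(2)*(L + J) = (-5 - ½*2)*(-64 - 76/5) = (-5 - 1)*(-396/5) = -6*(-396/5) = 2376/5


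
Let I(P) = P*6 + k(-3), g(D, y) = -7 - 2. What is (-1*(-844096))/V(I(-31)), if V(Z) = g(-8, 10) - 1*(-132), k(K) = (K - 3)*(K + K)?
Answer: 844096/123 ≈ 6862.6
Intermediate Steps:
g(D, y) = -9
k(K) = 2*K*(-3 + K) (k(K) = (-3 + K)*(2*K) = 2*K*(-3 + K))
I(P) = 36 + 6*P (I(P) = P*6 + 2*(-3)*(-3 - 3) = 6*P + 2*(-3)*(-6) = 6*P + 36 = 36 + 6*P)
V(Z) = 123 (V(Z) = -9 - 1*(-132) = -9 + 132 = 123)
(-1*(-844096))/V(I(-31)) = -1*(-844096)/123 = 844096*(1/123) = 844096/123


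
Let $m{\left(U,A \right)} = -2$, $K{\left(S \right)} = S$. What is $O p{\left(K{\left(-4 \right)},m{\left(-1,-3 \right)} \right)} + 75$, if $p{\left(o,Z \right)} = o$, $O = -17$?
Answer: $143$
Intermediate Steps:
$O p{\left(K{\left(-4 \right)},m{\left(-1,-3 \right)} \right)} + 75 = \left(-17\right) \left(-4\right) + 75 = 68 + 75 = 143$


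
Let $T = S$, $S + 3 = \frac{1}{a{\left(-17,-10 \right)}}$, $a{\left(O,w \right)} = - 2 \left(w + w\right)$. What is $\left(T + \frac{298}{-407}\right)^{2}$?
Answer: $\frac{3642484609}{265038400} \approx 13.743$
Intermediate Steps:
$a{\left(O,w \right)} = - 4 w$ ($a{\left(O,w \right)} = - 2 \cdot 2 w = - 4 w$)
$S = - \frac{119}{40}$ ($S = -3 + \frac{1}{\left(-4\right) \left(-10\right)} = -3 + \frac{1}{40} = - \frac{119}{40} \approx -2.975$)
$T = - \frac{119}{40} \approx -2.975$
$\left(T + \frac{298}{-407}\right)^{2} = \left(- \frac{119}{40} + \frac{298}{-407}\right)^{2} = \left(- \frac{119}{40} + 298 \left(- \frac{1}{407}\right)\right)^{2} = \left(- \frac{119}{40} - \frac{298}{407}\right)^{2} = \left(- \frac{60353}{16280}\right)^{2} = \frac{3642484609}{265038400}$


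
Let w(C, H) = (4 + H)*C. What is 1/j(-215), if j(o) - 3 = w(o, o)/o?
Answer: -1/208 ≈ -0.0048077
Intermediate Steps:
w(C, H) = C*(4 + H)
j(o) = 7 + o (j(o) = 3 + (o*(4 + o))/o = 3 + (4 + o) = 7 + o)
1/j(-215) = 1/(7 - 215) = 1/(-208) = -1/208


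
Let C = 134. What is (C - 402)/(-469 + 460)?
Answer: 268/9 ≈ 29.778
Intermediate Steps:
(C - 402)/(-469 + 460) = (134 - 402)/(-469 + 460) = -268/(-9) = -268*(-⅑) = 268/9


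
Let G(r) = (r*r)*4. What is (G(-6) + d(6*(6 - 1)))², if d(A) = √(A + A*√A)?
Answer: (144 + √30*√(1 + √30))² ≈ 24945.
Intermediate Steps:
G(r) = 4*r² (G(r) = r²*4 = 4*r²)
d(A) = √(A + A^(3/2))
(G(-6) + d(6*(6 - 1)))² = (4*(-6)² + √(6*(6 - 1) + (6*(6 - 1))^(3/2)))² = (4*36 + √(6*5 + (6*5)^(3/2)))² = (144 + √(30 + 30^(3/2)))² = (144 + √(30 + 30*√30))²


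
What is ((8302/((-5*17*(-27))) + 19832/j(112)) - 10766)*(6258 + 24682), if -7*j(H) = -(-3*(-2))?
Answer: 10337786368/27 ≈ 3.8288e+8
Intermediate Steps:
j(H) = 6/7 (j(H) = -(-1)*-3*(-2)*1/7 = -(-1)*6*1/7 = -(-1)*6/7 = -⅐*(-6) = 6/7)
((8302/((-5*17*(-27))) + 19832/j(112)) - 10766)*(6258 + 24682) = ((8302/((-5*17*(-27))) + 19832/(6/7)) - 10766)*(6258 + 24682) = ((8302/((-85*(-27))) + 19832*(7/6)) - 10766)*30940 = ((8302/2295 + 69412/3) - 10766)*30940 = (53108482/2295 - 10766)*30940 = (28400512/2295)*30940 = 10337786368/27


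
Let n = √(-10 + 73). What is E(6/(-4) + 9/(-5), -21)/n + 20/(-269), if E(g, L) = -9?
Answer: -20/269 - 3*√7/7 ≈ -1.2082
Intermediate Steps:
n = 3*√7 (n = √63 = 3*√7 ≈ 7.9373)
E(6/(-4) + 9/(-5), -21)/n + 20/(-269) = -9*√7/21 + 20/(-269) = -3*√7/7 + 20*(-1/269) = -3*√7/7 - 20/269 = -20/269 - 3*√7/7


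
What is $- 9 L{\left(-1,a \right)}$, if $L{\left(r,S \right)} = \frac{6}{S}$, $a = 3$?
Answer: $-18$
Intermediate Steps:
$- 9 L{\left(-1,a \right)} = - 9 \cdot \frac{6}{3} = - 9 \cdot 6 \cdot \frac{1}{3} = \left(-9\right) 2 = -18$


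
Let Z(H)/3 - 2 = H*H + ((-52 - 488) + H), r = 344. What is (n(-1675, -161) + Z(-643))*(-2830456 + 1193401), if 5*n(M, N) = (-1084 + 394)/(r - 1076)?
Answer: -247015410663105/122 ≈ -2.0247e+12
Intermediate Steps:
n(M, N) = 23/122 (n(M, N) = ((-1084 + 394)/(344 - 1076))/5 = (-690/(-732))/5 = (-690*(-1/732))/5 = (⅕)*(115/122) = 23/122)
Z(H) = -1614 + 3*H + 3*H² (Z(H) = 6 + 3*(H*H + ((-52 - 488) + H)) = 6 + 3*(H² + (-540 + H)) = 6 + 3*(-540 + H + H²) = 6 + (-1620 + 3*H + 3*H²) = -1614 + 3*H + 3*H²)
(n(-1675, -161) + Z(-643))*(-2830456 + 1193401) = (23/122 + (-1614 + 3*(-643) + 3*(-643)²))*(-2830456 + 1193401) = (23/122 + (-1614 - 1929 + 3*413449))*(-1637055) = (23/122 + (-1614 - 1929 + 1240347))*(-1637055) = (23/122 + 1236804)*(-1637055) = (150890111/122)*(-1637055) = -247015410663105/122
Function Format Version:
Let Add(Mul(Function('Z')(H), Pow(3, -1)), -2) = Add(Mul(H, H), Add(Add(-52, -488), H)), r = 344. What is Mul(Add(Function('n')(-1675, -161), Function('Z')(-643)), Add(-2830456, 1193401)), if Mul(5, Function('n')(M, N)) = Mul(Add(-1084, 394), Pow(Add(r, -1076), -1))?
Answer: Rational(-247015410663105, 122) ≈ -2.0247e+12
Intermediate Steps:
Function('n')(M, N) = Rational(23, 122) (Function('n')(M, N) = Mul(Rational(1, 5), Mul(Add(-1084, 394), Pow(Add(344, -1076), -1))) = Mul(Rational(1, 5), Mul(-690, Pow(-732, -1))) = Mul(Rational(1, 5), Mul(-690, Rational(-1, 732))) = Mul(Rational(1, 5), Rational(115, 122)) = Rational(23, 122))
Function('Z')(H) = Add(-1614, Mul(3, H), Mul(3, Pow(H, 2))) (Function('Z')(H) = Add(6, Mul(3, Add(Mul(H, H), Add(Add(-52, -488), H)))) = Add(6, Mul(3, Add(Pow(H, 2), Add(-540, H)))) = Add(6, Mul(3, Add(-540, H, Pow(H, 2)))) = Add(6, Add(-1620, Mul(3, H), Mul(3, Pow(H, 2)))) = Add(-1614, Mul(3, H), Mul(3, Pow(H, 2))))
Mul(Add(Function('n')(-1675, -161), Function('Z')(-643)), Add(-2830456, 1193401)) = Mul(Add(Rational(23, 122), Add(-1614, Mul(3, -643), Mul(3, Pow(-643, 2)))), Add(-2830456, 1193401)) = Mul(Add(Rational(23, 122), Add(-1614, -1929, Mul(3, 413449))), -1637055) = Mul(Add(Rational(23, 122), Add(-1614, -1929, 1240347)), -1637055) = Mul(Add(Rational(23, 122), 1236804), -1637055) = Mul(Rational(150890111, 122), -1637055) = Rational(-247015410663105, 122)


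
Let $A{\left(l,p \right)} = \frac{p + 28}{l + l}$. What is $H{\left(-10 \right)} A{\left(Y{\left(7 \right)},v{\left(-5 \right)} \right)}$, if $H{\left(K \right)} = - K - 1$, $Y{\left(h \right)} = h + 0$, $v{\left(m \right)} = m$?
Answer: $\frac{207}{14} \approx 14.786$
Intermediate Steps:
$Y{\left(h \right)} = h$
$A{\left(l,p \right)} = \frac{28 + p}{2 l}$
$H{\left(K \right)} = -1 - K$
$H{\left(-10 \right)} A{\left(Y{\left(7 \right)},v{\left(-5 \right)} \right)} = \left(-1 - -10\right) \frac{28 - 5}{2 \cdot 7} = \left(-1 + 10\right) \frac{1}{2} \cdot \frac{1}{7} \cdot 23 = 9 \cdot \frac{23}{14} = \frac{207}{14}$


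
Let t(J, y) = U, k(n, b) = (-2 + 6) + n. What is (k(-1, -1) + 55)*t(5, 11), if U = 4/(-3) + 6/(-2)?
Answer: -754/3 ≈ -251.33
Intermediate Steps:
k(n, b) = 4 + n
U = -13/3 (U = 4*(-1/3) + 6*(-1/2) = -4/3 - 3 = -13/3 ≈ -4.3333)
t(J, y) = -13/3
(k(-1, -1) + 55)*t(5, 11) = ((4 - 1) + 55)*(-13/3) = (3 + 55)*(-13/3) = 58*(-13/3) = -754/3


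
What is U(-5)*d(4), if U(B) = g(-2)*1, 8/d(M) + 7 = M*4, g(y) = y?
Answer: -16/9 ≈ -1.7778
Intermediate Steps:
d(M) = 8/(-7 + 4*M) (d(M) = 8/(-7 + M*4) = 8/(-7 + 4*M))
U(B) = -2 (U(B) = -2*1 = -2)
U(-5)*d(4) = -16/(-7 + 4*4) = -16/(-7 + 16) = -16/9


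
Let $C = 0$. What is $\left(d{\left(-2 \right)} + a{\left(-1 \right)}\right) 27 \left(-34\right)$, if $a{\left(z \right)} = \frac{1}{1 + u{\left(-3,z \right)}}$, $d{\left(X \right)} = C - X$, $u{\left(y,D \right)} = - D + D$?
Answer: $-2754$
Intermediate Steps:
$u{\left(y,D \right)} = 0$
$d{\left(X \right)} = - X$ ($d{\left(X \right)} = 0 - X = - X$)
$a{\left(z \right)} = 1$ ($a{\left(z \right)} = \frac{1}{1 + 0} = 1^{-1} = 1$)
$\left(d{\left(-2 \right)} + a{\left(-1 \right)}\right) 27 \left(-34\right) = \left(\left(-1\right) \left(-2\right) + 1\right) 27 \left(-34\right) = \left(2 + 1\right) 27 \left(-34\right) = 3 \cdot 27 \left(-34\right) = 81 \left(-34\right) = -2754$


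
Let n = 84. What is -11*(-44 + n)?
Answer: -440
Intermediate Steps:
-11*(-44 + n) = -11*(-44 + 84) = -11*40 = -440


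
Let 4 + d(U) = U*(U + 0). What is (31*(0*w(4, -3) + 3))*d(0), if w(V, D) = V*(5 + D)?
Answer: -372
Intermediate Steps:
d(U) = -4 + U**2 (d(U) = -4 + U*(U + 0) = -4 + U*U = -4 + U**2)
(31*(0*w(4, -3) + 3))*d(0) = (31*(0*(4*(5 - 3)) + 3))*(-4 + 0**2) = (31*(0*(4*2) + 3))*(-4 + 0) = (31*(0*8 + 3))*(-4) = (31*(0 + 3))*(-4) = (31*3)*(-4) = 93*(-4) = -372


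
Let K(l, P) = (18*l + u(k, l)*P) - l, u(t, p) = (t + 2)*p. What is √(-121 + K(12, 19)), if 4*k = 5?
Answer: 2*√206 ≈ 28.705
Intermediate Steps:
k = 5/4 (k = (¼)*5 = 5/4 ≈ 1.2500)
u(t, p) = p*(2 + t) (u(t, p) = (2 + t)*p = p*(2 + t))
K(l, P) = 17*l + 13*P*l/4 (K(l, P) = (18*l + (l*(2 + 5/4))*P) - l = (18*l + (l*(13/4))*P) - l = (18*l + (13*l/4)*P) - l = (18*l + 13*P*l/4) - l = 17*l + 13*P*l/4)
√(-121 + K(12, 19)) = √(-121 + (¼)*12*(68 + 13*19)) = √(-121 + (¼)*12*(68 + 247)) = √(-121 + (¼)*12*315) = √(-121 + 945) = √824 = 2*√206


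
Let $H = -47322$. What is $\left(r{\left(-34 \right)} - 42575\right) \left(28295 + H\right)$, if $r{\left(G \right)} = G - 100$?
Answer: $812624143$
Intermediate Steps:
$r{\left(G \right)} = -100 + G$
$\left(r{\left(-34 \right)} - 42575\right) \left(28295 + H\right) = \left(\left(-100 - 34\right) - 42575\right) \left(28295 - 47322\right) = \left(-134 - 42575\right) \left(-19027\right) = \left(-42709\right) \left(-19027\right) = 812624143$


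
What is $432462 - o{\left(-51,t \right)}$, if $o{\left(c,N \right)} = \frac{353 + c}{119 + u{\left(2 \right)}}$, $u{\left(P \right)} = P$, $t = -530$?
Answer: $\frac{52327600}{121} \approx 4.3246 \cdot 10^{5}$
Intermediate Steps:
$o{\left(c,N \right)} = \frac{353}{121} + \frac{c}{121}$ ($o{\left(c,N \right)} = \frac{353 + c}{119 + 2} = \frac{353 + c}{121} = \left(353 + c\right) \frac{1}{121} = \frac{353}{121} + \frac{c}{121}$)
$432462 - o{\left(-51,t \right)} = 432462 - \left(\frac{353}{121} + \frac{1}{121} \left(-51\right)\right) = 432462 - \left(\frac{353}{121} - \frac{51}{121}\right) = 432462 - \frac{302}{121} = \frac{52327600}{121}$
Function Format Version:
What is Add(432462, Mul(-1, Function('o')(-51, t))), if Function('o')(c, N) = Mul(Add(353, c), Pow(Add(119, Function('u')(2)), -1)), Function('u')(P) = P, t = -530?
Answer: Rational(52327600, 121) ≈ 4.3246e+5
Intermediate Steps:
Function('o')(c, N) = Add(Rational(353, 121), Mul(Rational(1, 121), c)) (Function('o')(c, N) = Mul(Add(353, c), Pow(Add(119, 2), -1)) = Mul(Add(353, c), Pow(121, -1)) = Mul(Add(353, c), Rational(1, 121)) = Add(Rational(353, 121), Mul(Rational(1, 121), c)))
Add(432462, Mul(-1, Function('o')(-51, t))) = Add(432462, Mul(-1, Add(Rational(353, 121), Mul(Rational(1, 121), -51)))) = Add(432462, Mul(-1, Add(Rational(353, 121), Rational(-51, 121)))) = Add(432462, Mul(-1, Rational(302, 121))) = Add(432462, Rational(-302, 121)) = Rational(52327600, 121)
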